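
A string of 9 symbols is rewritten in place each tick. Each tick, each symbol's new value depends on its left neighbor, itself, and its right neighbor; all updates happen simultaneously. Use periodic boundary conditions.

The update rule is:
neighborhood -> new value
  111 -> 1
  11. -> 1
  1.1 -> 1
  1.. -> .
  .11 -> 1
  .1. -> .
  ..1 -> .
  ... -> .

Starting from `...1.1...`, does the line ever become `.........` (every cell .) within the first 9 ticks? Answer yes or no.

yes

tick 1: ....1....
tick 2: .........
all cells are . at tick 2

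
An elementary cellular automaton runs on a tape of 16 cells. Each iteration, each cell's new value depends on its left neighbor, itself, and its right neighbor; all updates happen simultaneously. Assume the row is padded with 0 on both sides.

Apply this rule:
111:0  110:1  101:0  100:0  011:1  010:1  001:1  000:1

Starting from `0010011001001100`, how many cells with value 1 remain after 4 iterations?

9

1110111011011101
1010101011010101
1010101011010101  (fixed point — unchanged through iteration 4)
count of 1: 9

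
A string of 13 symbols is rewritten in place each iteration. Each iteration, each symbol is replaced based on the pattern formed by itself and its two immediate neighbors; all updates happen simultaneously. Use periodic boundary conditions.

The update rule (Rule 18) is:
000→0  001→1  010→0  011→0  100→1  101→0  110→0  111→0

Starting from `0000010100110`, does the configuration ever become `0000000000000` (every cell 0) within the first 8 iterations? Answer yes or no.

iteration 1: 0000100011001
iteration 2: 1001010100110
iteration 3: 0110000011000
iteration 4: 1001000100100
iteration 5: 0110101011011
iteration 6: 0000000000000
all cells are 0 at iteration 6

yes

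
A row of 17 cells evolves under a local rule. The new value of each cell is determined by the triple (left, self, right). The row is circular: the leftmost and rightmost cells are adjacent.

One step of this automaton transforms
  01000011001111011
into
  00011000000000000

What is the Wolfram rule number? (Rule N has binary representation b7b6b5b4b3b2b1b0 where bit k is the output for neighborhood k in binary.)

position 11: 111 → 0  (bit 7 = 0)
position 7: 110 → 0  (bit 6 = 0)
position 0: 101 → 0  (bit 5 = 0)
position 2: 100 → 0  (bit 4 = 0)
position 6: 011 → 0  (bit 3 = 0)
position 1: 010 → 0  (bit 2 = 0)
position 5: 001 → 0  (bit 1 = 0)
position 3: 000 → 1  (bit 0 = 1)
bits b7..b0 = 00000001 = 1

1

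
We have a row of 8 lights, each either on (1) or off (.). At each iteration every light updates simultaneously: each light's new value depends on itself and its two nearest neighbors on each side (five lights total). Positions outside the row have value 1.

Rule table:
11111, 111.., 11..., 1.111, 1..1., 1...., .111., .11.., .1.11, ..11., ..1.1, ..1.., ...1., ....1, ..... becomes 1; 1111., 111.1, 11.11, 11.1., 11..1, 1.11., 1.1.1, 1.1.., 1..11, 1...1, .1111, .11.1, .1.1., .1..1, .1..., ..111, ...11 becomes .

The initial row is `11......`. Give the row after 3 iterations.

..1.11..

.111111.
.1.11...
..1.11..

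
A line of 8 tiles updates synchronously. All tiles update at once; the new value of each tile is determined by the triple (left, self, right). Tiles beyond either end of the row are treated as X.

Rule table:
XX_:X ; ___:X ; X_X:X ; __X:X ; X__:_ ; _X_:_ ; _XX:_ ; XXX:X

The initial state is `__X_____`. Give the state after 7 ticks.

XXXXX_X_

_X__XXXX
X__X_XXX
X_X_X_XX
XX_X_X_X
XXX_X_X_
XXXX_X_X
XXXXX_X_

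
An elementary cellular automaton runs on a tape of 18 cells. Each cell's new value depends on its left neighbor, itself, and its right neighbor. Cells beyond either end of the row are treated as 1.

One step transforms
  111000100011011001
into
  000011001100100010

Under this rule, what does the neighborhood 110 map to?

0

At position 2 the neighborhood is 110; the next row has 0 there.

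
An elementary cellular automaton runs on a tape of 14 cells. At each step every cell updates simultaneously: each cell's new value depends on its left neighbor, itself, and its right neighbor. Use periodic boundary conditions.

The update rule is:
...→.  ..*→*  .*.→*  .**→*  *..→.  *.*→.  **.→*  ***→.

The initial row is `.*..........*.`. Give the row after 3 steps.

**.......**.*.

step 1: **.........**.
step 2: **........***.
step 3: **.......**.*.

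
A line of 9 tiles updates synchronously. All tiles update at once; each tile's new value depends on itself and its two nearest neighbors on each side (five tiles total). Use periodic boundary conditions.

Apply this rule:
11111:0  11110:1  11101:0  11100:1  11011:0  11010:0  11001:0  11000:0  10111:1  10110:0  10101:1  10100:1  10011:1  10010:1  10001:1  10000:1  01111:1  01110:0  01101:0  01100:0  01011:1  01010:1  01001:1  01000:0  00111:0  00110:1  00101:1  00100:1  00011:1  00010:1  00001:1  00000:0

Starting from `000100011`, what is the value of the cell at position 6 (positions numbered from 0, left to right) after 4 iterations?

0

011101110
100001010
101111111
001100001
position 6 holds 0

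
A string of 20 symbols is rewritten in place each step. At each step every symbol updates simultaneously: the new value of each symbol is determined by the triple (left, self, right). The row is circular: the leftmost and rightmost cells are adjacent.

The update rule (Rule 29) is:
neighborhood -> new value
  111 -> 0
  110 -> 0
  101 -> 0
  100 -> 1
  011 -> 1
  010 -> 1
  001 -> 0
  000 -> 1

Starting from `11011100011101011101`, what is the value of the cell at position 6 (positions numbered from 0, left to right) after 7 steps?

00010011010001010001
11011010011101011101
00010011010001010001  (repeats step 1; period 2)
step 7: 00010011010001010001
position 6 holds 1

1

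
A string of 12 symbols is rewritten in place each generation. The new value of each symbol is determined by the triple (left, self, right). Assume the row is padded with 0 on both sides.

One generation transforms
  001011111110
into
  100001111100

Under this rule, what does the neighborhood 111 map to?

1

At position 5 the neighborhood is 111; the next row has 1 there.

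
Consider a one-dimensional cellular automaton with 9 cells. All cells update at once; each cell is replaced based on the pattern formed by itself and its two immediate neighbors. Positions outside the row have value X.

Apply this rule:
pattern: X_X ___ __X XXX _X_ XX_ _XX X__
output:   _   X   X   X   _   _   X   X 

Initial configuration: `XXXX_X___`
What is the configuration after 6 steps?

XXX___XXX
XX_XXXXXX
X__XXXXXX
_XXXXXXXX
_XXXXXXXX  (fixed point — unchanged through step 6)

_XXXXXXXX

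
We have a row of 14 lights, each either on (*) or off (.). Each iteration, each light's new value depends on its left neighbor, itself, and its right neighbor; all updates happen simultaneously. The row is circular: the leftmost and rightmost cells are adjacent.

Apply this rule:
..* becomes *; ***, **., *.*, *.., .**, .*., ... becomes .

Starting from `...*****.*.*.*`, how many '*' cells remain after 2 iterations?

iteration 1: ..*...........
iteration 2: .*............
count of *: 1

1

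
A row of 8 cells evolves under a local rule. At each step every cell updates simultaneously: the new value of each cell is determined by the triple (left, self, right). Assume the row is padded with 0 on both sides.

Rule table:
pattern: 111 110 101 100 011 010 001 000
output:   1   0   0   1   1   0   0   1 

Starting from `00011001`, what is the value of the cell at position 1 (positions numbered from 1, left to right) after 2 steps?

1

11010100
10000011
position 1 holds 1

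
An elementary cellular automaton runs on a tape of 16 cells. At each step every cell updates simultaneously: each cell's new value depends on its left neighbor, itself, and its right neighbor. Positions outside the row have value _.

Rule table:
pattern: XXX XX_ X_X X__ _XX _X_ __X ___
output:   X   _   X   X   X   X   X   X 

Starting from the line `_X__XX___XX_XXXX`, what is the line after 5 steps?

XXXXX_XXXX_XXXX_
XXXX_XXXX_XXXX_X
XXX_XXXX_XXXX_XX
XX_XXXX_XXXX_XX_
X_XXXX_XXXX_XX_X

X_XXXX_XXXX_XX_X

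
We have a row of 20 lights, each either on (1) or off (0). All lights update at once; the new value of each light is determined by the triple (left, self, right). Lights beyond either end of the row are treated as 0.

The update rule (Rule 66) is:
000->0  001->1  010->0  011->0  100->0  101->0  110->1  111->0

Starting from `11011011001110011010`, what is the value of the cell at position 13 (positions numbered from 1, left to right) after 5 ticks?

tick 1: 01001001010010101000
tick 2: 10010010000100000000
tick 3: 00100100001000000000
tick 4: 01001000010000000000
tick 5: 10010000100000000000
position 13 holds 0

0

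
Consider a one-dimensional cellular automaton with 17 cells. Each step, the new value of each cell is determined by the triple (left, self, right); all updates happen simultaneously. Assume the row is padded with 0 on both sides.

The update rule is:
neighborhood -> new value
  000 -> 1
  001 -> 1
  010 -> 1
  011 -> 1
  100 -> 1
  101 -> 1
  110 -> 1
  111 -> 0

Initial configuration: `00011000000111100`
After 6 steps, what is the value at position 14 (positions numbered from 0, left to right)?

11111111111100111
10000000000111101
11111111111100111  (repeats step 1; period 2)
step 6: 10000000000111101
position 14 holds 1

1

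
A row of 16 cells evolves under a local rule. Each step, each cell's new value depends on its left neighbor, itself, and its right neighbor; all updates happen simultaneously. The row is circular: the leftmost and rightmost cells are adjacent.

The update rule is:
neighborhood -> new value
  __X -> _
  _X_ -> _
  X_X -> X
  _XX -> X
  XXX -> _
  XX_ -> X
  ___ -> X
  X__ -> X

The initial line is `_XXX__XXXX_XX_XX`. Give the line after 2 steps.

XX_XX_X__XXXXXXX
_XXXXX_X_X______

_XXXXX_X_X______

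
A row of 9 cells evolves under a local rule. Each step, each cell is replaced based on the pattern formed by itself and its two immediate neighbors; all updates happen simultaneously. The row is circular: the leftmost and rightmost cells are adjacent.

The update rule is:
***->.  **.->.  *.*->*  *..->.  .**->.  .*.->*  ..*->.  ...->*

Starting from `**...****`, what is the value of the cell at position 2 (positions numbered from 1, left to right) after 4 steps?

...*.....
**.*.****
..***....
*.....***
position 2 holds .

.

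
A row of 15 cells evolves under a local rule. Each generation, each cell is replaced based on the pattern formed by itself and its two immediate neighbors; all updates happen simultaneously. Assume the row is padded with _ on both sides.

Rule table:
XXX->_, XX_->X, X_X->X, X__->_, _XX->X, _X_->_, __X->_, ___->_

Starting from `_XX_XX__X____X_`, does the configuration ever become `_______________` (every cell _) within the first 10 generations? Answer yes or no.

_XXXXX_________
_X___X_________
_______________
all cells are _ at generation 3

yes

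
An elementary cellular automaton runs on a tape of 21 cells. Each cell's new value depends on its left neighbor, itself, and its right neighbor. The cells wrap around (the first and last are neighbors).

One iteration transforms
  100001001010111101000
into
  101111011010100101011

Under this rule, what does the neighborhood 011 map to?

At position 12 the neighborhood is 011; the next row has 1 there.

1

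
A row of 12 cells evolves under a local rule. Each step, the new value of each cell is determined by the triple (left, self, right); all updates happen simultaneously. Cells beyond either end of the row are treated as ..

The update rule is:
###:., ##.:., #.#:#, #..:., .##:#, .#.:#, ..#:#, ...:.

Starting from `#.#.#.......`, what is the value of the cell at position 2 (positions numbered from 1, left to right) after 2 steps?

.

#####.......
#...........
position 2 holds .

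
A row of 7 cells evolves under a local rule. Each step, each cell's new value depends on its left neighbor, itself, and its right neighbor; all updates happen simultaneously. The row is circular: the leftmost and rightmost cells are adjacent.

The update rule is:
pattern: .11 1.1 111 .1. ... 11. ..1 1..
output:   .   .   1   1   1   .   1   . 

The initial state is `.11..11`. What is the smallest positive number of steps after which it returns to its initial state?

4

step 1: ....1..
step 2: 11111.1
step 3: 1111...
step 4: .11..11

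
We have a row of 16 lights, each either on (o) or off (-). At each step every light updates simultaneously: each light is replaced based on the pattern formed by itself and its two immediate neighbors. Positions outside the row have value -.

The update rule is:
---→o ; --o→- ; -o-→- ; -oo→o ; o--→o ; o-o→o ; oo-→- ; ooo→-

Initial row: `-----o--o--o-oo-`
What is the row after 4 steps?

-o-o--o--o--o-o-

step 1: oooo--o--o--oo-o
step 2: o---o--o--o-o-o-
step 3: -oo--o--o--o-o-o
step 4: -o-o--o--o--o-o-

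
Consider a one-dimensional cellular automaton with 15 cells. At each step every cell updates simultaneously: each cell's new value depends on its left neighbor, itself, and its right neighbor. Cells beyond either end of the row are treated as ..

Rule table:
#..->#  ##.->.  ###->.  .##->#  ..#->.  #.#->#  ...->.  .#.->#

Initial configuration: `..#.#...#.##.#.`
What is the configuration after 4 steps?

..#.#.#...#####

step 1: ..####..###.###
step 2: ..#...#.#..##..
step 3: ..##..####.#.#.
step 4: ..#.#.#...#####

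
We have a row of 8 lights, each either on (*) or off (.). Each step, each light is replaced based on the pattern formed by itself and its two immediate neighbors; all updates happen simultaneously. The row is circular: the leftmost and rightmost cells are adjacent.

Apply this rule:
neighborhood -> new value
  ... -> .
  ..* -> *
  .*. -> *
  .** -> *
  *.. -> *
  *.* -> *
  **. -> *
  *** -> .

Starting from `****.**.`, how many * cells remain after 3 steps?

4

*..*****
****....
*..**..*
count of *: 4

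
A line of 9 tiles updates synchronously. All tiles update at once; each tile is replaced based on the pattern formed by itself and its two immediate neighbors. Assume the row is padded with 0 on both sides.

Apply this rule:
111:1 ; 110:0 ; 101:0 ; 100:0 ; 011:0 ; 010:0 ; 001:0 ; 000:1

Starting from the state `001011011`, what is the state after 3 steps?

100000000
001111111
100111110

100111110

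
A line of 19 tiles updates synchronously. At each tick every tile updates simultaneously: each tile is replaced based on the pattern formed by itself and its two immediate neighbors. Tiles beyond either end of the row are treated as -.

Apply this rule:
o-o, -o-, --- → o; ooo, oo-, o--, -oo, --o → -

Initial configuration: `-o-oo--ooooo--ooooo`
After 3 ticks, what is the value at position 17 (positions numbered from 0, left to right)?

-

tick 1: -oo----------------
tick 2: ----ooooooooooooooo
tick 3: ooo----------------
position 17 holds -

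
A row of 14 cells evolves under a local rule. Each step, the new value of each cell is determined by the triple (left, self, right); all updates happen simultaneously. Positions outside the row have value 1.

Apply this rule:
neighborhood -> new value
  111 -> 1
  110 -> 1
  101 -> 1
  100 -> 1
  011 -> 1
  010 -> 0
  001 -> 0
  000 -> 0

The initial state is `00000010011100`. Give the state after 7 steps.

10000001011110
11000000111111
11100000111111
11110000111111
11111000111111
11111100111111
11111110111111

11111110111111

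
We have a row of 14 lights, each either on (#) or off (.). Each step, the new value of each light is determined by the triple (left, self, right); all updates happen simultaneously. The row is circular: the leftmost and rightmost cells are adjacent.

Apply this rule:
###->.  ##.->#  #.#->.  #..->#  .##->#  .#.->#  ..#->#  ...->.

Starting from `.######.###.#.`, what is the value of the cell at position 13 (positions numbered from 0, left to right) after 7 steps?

.

##....#.#.#.##
.##..##.#.#.#.
#######.#.#.##
......#.#.#.#.
.....##.#.#.##
#...###.#.#.##
##.##.#.#.#.#.
position 13 holds .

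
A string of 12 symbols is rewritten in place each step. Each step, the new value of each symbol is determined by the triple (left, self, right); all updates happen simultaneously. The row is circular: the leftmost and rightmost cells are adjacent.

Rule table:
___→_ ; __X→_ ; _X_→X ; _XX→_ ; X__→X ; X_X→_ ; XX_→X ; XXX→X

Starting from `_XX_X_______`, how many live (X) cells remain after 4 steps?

4

step 1: __X_XX______
step 2: __X__XX_____
step 3: __XX__XX____
step 4: ___XX__XX___
count of X: 4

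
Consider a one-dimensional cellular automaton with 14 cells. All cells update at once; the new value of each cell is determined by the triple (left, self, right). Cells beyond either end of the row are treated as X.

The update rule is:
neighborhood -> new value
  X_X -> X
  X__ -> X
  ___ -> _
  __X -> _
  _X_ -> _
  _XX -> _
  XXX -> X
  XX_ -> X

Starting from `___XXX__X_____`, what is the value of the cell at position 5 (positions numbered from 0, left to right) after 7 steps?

X___XXX__X____
XX___XXX__X___
XXX___XXX__X__
XXXX___XXX__X_
XXXXX___XXX__X
XXXXXX___XXX__
XXXXXXX___XXX_
position 5 holds X

X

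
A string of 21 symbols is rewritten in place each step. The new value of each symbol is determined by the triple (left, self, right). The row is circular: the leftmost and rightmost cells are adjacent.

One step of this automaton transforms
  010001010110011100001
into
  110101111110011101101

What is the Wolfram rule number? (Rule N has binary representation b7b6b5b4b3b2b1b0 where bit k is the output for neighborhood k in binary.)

237

position 14: 111 → 1  (bit 7 = 1)
position 10: 110 → 1  (bit 6 = 1)
position 0: 101 → 1  (bit 5 = 1)
position 2: 100 → 0  (bit 4 = 0)
position 9: 011 → 1  (bit 3 = 1)
position 1: 010 → 1  (bit 2 = 1)
position 4: 001 → 0  (bit 1 = 0)
position 3: 000 → 1  (bit 0 = 1)
bits b7..b0 = 11101101 = 237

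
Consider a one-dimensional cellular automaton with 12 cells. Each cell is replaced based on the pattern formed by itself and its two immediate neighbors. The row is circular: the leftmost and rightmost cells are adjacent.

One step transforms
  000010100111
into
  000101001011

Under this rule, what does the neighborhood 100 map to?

0

At position 0 the neighborhood is 100; the next row has 0 there.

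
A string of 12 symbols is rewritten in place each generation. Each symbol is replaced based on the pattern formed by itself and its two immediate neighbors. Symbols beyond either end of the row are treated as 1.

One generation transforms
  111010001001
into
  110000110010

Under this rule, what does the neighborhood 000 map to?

1

At position 6 the neighborhood is 000; the next row has 1 there.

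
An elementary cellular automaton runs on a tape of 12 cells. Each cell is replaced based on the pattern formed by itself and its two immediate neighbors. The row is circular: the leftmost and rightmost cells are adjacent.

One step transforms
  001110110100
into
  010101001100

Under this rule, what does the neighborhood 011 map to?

At position 2 the neighborhood is 011; the next row has 0 there.

0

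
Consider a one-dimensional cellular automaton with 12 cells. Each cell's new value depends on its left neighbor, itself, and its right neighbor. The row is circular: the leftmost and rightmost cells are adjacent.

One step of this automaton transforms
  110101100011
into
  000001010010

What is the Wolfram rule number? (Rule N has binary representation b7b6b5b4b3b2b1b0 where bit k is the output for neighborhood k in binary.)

24

position 0: 111 → 0  (bit 7 = 0)
position 1: 110 → 0  (bit 6 = 0)
position 2: 101 → 0  (bit 5 = 0)
position 7: 100 → 1  (bit 4 = 1)
position 5: 011 → 1  (bit 3 = 1)
position 3: 010 → 0  (bit 2 = 0)
position 9: 001 → 0  (bit 1 = 0)
position 8: 000 → 0  (bit 0 = 0)
bits b7..b0 = 00011000 = 24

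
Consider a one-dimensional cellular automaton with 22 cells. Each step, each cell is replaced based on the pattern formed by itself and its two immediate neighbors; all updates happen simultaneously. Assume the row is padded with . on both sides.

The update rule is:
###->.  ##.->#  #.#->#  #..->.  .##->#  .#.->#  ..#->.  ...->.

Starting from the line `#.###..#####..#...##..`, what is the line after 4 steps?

step 1: ###.#..#...#..#...##..
step 2: #.###..#...#..#...##..
step 3: ###.#..#...#..#...##..  (repeats step 1; period 2)
step 4: #.###..#...#..#...##..

#.###..#...#..#...##..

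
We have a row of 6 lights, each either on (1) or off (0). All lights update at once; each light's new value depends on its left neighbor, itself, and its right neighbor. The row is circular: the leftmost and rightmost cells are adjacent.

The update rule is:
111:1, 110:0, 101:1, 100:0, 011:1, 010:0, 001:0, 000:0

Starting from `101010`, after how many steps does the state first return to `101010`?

2

010101
101010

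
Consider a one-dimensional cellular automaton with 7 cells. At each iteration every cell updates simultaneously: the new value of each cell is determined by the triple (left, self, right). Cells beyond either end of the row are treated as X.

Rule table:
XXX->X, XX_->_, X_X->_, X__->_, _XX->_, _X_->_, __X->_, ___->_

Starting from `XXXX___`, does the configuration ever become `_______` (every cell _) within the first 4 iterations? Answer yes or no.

XXX____
XX_____
X______
_______
all cells are _ at iteration 4

yes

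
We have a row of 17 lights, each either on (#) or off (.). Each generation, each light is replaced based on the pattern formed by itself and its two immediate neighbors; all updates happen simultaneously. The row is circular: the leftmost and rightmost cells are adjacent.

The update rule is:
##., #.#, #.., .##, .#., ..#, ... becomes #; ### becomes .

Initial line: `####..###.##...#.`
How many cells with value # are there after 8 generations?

generation 1: #..####.#########
generation 2: ####..###........
generation 3: #..####.#########  (repeats generation 1; period 2)
generation 8: ####..###........
count of #: 7

7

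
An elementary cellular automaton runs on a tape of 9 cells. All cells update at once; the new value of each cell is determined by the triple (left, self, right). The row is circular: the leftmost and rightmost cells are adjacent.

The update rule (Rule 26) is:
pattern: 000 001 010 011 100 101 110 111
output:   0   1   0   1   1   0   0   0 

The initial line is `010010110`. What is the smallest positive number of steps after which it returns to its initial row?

18

step 1: 101100101
step 2: 001011001
step 3: 110010110
step 4: 101100100
step 5: 001011011
step 6: 110010010
step 7: 101101100
step 8: 001001011
step 9: 110110010
step 10: 100101100
step 11: 011001011
step 12: 010110010
step 13: 100101101
step 14: 011001001
step 15: 010110110
step 16: 100100101
step 17: 011011001
step 18: 010010110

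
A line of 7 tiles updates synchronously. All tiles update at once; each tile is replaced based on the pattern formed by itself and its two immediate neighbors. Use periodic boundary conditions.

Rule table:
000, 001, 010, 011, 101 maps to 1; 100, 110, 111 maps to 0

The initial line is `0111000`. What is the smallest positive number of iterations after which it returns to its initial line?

14

iteration 1: 1100011
iteration 2: 0001110
iteration 3: 1111000
iteration 4: 1000011
iteration 5: 0011110
iteration 6: 1110000
iteration 7: 1000111
iteration 8: 0011100
iteration 9: 1110001
iteration 10: 0000111
iteration 11: 0111100
iteration 12: 1100001
iteration 13: 0001111
iteration 14: 0111000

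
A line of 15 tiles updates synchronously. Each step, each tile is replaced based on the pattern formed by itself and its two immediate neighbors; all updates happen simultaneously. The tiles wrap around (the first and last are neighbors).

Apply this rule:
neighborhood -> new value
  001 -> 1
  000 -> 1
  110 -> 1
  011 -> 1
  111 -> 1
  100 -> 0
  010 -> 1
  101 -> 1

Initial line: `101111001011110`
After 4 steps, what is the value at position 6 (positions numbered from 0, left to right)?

1

step 1: 111111011111111
step 2: 111111111111111
step 3: 111111111111111  (fixed point — unchanged through step 4)
position 6 holds 1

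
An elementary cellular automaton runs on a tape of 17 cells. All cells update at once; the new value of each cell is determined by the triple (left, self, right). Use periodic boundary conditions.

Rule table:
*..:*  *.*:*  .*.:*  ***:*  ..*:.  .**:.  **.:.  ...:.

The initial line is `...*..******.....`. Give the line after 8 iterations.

...**..****.*....
.....*..**.***...
.....**...*.*.*..
.......*..******.
.......**..****.*
*........*..**.**
.*.......**...*.*
***........*..***

***........*..***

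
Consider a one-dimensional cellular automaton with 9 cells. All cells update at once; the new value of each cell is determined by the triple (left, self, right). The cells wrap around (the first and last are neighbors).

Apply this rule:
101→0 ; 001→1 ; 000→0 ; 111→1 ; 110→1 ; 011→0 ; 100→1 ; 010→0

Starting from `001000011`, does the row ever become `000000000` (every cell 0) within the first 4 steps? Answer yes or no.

no

110100101
110011000
011101101
001100100
step 4 is 001100100, still not uniform 0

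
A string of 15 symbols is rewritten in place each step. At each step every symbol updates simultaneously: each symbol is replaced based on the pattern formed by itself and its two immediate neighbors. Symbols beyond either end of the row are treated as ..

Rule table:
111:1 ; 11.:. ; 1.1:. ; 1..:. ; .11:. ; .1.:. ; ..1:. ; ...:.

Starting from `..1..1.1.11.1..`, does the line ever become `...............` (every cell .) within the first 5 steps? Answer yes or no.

yes

...............
all cells are . at step 1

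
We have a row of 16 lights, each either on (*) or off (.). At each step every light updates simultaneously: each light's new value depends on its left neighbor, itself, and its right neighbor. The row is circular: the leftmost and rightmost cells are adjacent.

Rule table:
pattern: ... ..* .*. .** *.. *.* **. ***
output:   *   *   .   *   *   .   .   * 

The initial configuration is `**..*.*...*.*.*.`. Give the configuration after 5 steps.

..****..*****.**

step 1: *.**...***......
step 2: ..*.*****.******
step 3: **..****..*****.
step 4: *.*****.******..
step 5: ..****..*****.**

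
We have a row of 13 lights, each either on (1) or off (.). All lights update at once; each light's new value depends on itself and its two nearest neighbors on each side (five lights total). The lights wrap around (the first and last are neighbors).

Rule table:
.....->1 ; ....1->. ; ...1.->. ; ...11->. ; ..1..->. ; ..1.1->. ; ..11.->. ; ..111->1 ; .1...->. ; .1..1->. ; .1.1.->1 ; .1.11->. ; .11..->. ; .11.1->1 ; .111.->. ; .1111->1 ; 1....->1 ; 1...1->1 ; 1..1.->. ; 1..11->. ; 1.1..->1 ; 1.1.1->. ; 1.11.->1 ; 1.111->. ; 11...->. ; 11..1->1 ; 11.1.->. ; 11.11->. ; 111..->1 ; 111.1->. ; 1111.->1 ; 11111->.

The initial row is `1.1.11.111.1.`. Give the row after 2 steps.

11.....111...

.1..11......1
11.....111...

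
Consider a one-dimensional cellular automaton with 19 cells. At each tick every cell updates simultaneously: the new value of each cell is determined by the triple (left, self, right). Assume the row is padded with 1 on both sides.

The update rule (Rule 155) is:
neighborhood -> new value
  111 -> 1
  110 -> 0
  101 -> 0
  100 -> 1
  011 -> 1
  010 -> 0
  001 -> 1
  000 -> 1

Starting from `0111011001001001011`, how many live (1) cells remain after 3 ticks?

11

0110010110110110011
0101100100100101111
0001011011011001111
count of 1: 11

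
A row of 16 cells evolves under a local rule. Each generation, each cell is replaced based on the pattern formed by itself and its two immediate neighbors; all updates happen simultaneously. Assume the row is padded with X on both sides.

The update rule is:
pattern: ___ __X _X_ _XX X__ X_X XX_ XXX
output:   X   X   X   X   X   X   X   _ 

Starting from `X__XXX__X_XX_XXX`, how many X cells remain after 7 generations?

13

generation 1: XXXX_XXXXXXXXX__
generation 2: ___XXX_______XXX
generation 3: XXXX_XXXXXXXXX__  (repeats generation 1; period 2)
generation 7: XXXX_XXXXXXXXX__
count of X: 13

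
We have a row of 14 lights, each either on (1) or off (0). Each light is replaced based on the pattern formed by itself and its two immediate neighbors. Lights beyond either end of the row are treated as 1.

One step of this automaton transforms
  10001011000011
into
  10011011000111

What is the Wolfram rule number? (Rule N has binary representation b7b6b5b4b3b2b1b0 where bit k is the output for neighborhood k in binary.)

206

position 13: 111 → 1  (bit 7 = 1)
position 0: 110 → 1  (bit 6 = 1)
position 5: 101 → 0  (bit 5 = 0)
position 1: 100 → 0  (bit 4 = 0)
position 6: 011 → 1  (bit 3 = 1)
position 4: 010 → 1  (bit 2 = 1)
position 3: 001 → 1  (bit 1 = 1)
position 2: 000 → 0  (bit 0 = 0)
bits b7..b0 = 11001110 = 206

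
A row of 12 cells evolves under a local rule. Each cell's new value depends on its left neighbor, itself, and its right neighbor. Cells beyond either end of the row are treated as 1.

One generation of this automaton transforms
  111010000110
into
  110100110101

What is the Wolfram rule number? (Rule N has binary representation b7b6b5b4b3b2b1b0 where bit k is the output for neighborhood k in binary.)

169

position 0: 111 → 1  (bit 7 = 1)
position 2: 110 → 0  (bit 6 = 0)
position 3: 101 → 1  (bit 5 = 1)
position 5: 100 → 0  (bit 4 = 0)
position 9: 011 → 1  (bit 3 = 1)
position 4: 010 → 0  (bit 2 = 0)
position 8: 001 → 0  (bit 1 = 0)
position 6: 000 → 1  (bit 0 = 1)
bits b7..b0 = 10101001 = 169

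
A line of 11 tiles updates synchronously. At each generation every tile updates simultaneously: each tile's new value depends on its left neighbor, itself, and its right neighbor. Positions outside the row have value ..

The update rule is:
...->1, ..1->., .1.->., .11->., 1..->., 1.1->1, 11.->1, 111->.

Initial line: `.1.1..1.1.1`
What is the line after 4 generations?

1......11..

..1....1.1.
1...11..1..
..1..1....1
1......11..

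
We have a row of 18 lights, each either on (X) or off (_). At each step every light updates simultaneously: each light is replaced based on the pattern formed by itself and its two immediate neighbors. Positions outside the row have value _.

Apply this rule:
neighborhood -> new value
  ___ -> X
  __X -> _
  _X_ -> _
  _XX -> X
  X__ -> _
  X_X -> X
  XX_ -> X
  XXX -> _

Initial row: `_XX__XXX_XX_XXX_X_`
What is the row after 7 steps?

X_XXX_XX_X___XX_X_

_XX__X_XXXXXX_XX__
_XX___XX____XXXX_X
_XX_X_XX_XX_X__XX_
_XXX_XXXXXXX___XX_
_X_XXX_____X_X_XX_
__XX_X_XXX__X_XXX_
X_XXX_XX_X___XX_X_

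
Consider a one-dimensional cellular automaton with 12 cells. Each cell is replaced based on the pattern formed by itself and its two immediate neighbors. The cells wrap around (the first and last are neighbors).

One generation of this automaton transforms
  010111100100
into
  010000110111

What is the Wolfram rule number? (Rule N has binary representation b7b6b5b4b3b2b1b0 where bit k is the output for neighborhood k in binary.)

85

position 4: 111 → 0  (bit 7 = 0)
position 6: 110 → 1  (bit 6 = 1)
position 2: 101 → 0  (bit 5 = 0)
position 7: 100 → 1  (bit 4 = 1)
position 3: 011 → 0  (bit 3 = 0)
position 1: 010 → 1  (bit 2 = 1)
position 0: 001 → 0  (bit 1 = 0)
position 11: 000 → 1  (bit 0 = 1)
bits b7..b0 = 01010101 = 85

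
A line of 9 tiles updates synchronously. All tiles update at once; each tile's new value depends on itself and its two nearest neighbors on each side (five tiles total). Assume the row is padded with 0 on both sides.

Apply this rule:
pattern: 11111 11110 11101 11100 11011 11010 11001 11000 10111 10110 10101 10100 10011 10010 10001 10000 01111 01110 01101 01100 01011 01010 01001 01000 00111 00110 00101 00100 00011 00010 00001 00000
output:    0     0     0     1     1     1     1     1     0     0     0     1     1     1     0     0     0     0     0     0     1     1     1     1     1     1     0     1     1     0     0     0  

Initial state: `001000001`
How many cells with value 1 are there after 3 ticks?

6

001100001
011010001
110111001
count of 1: 6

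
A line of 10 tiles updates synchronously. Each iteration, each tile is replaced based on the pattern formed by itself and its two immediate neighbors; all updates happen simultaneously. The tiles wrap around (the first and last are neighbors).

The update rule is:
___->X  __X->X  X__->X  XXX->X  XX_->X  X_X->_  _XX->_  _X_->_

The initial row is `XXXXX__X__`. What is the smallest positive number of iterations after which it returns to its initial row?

10

iteration 1: _XXXXXX_XX
iteration 2: __XXXXX__X
iteration 3: XX_XXXXXX_
iteration 4: _X__XXXXX_
iteration 5: X_XX_XXXXX
iteration 6: X__X__XXXX
iteration 7: XXX_XX_XXX
iteration 8: XXX__X__XX
iteration 9: XXXXX_XX_X
iteration 10: XXXXX__X__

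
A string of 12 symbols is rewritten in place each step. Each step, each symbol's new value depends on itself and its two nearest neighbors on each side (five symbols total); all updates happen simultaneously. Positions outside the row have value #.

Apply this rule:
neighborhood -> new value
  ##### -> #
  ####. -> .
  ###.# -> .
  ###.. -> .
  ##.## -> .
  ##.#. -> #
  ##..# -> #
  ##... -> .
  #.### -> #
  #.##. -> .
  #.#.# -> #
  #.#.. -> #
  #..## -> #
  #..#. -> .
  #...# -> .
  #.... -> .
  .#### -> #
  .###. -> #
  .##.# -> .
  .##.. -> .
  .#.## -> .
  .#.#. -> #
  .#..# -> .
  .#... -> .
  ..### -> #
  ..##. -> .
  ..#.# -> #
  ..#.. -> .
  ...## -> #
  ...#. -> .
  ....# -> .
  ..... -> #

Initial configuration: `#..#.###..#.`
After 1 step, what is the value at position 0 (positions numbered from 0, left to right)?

.

.#.#.##.#.#.
position 0 holds .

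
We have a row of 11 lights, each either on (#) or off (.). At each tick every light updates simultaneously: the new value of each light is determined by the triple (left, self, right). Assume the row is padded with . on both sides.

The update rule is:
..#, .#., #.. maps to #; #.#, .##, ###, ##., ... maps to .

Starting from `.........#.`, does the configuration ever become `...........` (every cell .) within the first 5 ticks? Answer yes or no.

no

tick 1: ........###
tick 2: .......#...
tick 3: ......###..
tick 4: .....#...#.
tick 5: ....###.###
tick 5 is ....###.###, still not uniform .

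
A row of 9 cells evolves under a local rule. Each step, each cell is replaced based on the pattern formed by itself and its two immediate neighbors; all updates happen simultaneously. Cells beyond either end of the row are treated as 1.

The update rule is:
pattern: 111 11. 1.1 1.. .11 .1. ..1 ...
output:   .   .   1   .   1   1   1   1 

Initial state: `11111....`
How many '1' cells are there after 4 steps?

......111
.111111..
11......1
...111111
count of 1: 6

6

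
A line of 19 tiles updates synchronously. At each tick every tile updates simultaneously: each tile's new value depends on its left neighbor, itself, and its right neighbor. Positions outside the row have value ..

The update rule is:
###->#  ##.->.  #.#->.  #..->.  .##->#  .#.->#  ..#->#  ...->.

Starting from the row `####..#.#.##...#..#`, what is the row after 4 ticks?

###..##.#.#...##.##
##..##..#.#..##..#.
#..##..##.#.##..##.
#.##..##..#.#..##..

#.##..##..#.#..##..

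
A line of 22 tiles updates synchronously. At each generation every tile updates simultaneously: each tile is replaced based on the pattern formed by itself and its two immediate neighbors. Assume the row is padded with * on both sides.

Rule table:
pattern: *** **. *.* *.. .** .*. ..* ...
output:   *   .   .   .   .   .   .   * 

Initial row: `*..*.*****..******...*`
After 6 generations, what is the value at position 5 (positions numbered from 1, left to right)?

......***....****..*..
.****..*..**..**......
..**.............****.
.....***********..**..
.***..*********.......
..*....*******..*****.
position 5 holds .

.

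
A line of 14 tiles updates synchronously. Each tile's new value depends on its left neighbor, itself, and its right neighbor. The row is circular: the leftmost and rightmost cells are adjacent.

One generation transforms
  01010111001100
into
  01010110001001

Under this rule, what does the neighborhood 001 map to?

At position 0 the neighborhood is 001; the next row has 0 there.

0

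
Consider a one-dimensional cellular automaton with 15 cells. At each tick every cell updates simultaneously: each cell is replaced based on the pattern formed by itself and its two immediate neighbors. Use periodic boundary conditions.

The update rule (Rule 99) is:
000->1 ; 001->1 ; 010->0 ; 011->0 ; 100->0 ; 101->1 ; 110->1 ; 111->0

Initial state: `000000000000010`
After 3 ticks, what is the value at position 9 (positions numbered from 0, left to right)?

111111111111100
000000000000101
011111111111010
position 9 holds 1

1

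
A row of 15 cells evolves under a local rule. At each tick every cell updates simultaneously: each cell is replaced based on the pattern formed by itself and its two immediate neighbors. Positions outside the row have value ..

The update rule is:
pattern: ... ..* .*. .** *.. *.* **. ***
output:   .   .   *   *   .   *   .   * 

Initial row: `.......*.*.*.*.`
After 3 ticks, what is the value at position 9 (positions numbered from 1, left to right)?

*

tick 1: .......*******.
tick 2: .......******..
tick 3: .......*****...
position 9 holds *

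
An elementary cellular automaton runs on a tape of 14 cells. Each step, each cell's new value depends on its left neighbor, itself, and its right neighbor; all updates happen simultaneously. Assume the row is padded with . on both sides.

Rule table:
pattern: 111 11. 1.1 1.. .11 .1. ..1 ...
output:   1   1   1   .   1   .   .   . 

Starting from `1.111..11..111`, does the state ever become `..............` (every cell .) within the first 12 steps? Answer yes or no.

.1111..11..111
.1111..11..111  (fixed point — unchanged through step 12)
step 12 is .1111..11..111, still not uniform .

no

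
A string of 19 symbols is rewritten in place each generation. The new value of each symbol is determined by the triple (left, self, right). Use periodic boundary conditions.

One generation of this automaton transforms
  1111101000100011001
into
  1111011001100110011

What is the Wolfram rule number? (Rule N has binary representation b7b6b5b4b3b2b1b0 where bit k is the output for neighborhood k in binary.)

174

position 0: 111 → 1  (bit 7 = 1)
position 4: 110 → 0  (bit 6 = 0)
position 5: 101 → 1  (bit 5 = 1)
position 7: 100 → 0  (bit 4 = 0)
position 14: 011 → 1  (bit 3 = 1)
position 6: 010 → 1  (bit 2 = 1)
position 9: 001 → 1  (bit 1 = 1)
position 8: 000 → 0  (bit 0 = 0)
bits b7..b0 = 10101110 = 174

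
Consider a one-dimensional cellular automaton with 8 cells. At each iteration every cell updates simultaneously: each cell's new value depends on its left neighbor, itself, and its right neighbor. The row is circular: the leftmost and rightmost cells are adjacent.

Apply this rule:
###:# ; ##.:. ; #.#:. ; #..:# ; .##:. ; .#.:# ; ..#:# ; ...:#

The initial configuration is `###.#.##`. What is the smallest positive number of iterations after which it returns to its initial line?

##..#..#
#.#####.
#..###..
###.#.##

4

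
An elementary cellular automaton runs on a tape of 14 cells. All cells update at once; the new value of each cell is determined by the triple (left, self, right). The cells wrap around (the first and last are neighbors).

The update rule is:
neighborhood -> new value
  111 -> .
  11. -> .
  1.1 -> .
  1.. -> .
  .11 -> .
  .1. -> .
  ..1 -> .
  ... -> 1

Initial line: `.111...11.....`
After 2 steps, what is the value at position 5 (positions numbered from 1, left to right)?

.....1....1111
.111...11.....
position 5 holds .

.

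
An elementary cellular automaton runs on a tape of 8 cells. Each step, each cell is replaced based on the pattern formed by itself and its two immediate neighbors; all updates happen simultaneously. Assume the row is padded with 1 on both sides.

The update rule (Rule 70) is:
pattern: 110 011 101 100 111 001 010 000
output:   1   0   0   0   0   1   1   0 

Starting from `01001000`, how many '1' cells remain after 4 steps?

3

01011001
01001010
01011010
01001010
count of 1: 3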